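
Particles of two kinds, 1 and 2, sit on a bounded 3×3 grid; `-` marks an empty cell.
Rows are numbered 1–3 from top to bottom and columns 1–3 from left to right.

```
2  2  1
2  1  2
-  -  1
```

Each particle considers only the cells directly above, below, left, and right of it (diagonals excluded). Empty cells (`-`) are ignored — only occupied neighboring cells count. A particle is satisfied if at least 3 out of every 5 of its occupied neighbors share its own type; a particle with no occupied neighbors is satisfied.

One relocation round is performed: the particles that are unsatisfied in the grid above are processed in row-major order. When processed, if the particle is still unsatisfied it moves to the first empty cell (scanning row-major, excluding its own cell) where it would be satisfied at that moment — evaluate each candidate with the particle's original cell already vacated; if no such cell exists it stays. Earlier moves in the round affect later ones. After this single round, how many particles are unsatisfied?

2

Initially unsatisfied (in order): (1,2), (1,3), (2,1), (2,2), (2,3), (3,3).
  (1,2) → (3,1).
  (1,3) → (3,2).
  (2,1): now satisfied by earlier moves; stays.
  (2,2): no empty cell satisfies it; stays.
  (2,3) → (1,3).
  (3,3): now satisfied by earlier moves; stays.
Resulting grid:
2 - 2
2 1 -
2 1 1
Unsatisfied now: (2,2), (3,1).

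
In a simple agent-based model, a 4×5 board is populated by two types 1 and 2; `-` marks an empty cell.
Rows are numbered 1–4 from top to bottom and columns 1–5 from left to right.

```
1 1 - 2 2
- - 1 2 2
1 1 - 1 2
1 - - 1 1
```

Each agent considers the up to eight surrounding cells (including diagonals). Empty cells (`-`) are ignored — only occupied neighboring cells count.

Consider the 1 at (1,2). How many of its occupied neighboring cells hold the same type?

2

Occupied neighbors of (1,2): (1,1)=1, (2,3)=1.
Same type (1): 2 of 2.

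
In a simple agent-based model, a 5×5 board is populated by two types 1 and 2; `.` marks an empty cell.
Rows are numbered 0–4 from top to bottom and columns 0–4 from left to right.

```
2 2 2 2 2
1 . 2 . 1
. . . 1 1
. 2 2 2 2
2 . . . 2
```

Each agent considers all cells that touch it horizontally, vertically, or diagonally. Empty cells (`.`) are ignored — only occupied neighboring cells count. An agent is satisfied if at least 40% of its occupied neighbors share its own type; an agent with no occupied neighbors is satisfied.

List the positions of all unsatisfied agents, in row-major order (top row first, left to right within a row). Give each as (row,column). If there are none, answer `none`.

(0,0)2 1/2 satisfied
(0,1)2 3/4 satisfied
(0,2)2 3/3 satisfied
(0,3)2 3/4 satisfied
(0,4)2 1/2 satisfied
(1,0)1 0/2 not
(1,2)2 3/4 satisfied
(1,4)1 2/4 satisfied
(2,3)1 2/6 not
(2,4)1 2/4 satisfied
(3,1)2 2/2 satisfied
(3,2)2 2/3 satisfied
(3,3)2 3/5 satisfied
(3,4)2 2/4 satisfied
(4,0)2 1/1 satisfied
(4,4)2 2/2 satisfied

(1,0), (2,3)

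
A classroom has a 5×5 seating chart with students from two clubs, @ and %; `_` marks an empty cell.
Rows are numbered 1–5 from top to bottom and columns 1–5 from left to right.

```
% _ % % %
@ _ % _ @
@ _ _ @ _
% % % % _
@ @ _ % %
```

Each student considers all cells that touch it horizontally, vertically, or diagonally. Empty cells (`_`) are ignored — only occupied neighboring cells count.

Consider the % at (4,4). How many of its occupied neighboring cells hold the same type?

3

Occupied neighbors of (4,4): (3,4)=@, (4,3)=%, (5,4)=%, (5,5)=%.
Same type (%): 3 of 4.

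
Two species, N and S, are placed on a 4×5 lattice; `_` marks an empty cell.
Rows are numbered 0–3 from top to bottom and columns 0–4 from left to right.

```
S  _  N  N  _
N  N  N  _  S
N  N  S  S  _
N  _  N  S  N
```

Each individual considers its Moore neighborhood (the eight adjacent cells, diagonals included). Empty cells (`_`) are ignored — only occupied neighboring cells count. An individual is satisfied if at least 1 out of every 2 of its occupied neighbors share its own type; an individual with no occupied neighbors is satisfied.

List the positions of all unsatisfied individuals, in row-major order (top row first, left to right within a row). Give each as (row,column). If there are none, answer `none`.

(0,0), (2,2), (3,2), (3,4)

(0,0)S 0/2 ✗
(0,2)N 3/3 ✓
(0,3)N 2/3 ✓
(1,0)N 3/4 ✓
(1,1)N 5/7 ✓
(1,2)N 4/6 ✓
(1,4)S 1/2 ✓
(2,0)N 4/4 ✓
(2,1)N 6/7 ✓
(2,2)S 2/6 ✗
(2,3)S 3/6 ✓
(3,0)N 2/2 ✓
(3,2)N 1/4 ✗
(3,3)S 2/4 ✓
(3,4)N 0/2 ✗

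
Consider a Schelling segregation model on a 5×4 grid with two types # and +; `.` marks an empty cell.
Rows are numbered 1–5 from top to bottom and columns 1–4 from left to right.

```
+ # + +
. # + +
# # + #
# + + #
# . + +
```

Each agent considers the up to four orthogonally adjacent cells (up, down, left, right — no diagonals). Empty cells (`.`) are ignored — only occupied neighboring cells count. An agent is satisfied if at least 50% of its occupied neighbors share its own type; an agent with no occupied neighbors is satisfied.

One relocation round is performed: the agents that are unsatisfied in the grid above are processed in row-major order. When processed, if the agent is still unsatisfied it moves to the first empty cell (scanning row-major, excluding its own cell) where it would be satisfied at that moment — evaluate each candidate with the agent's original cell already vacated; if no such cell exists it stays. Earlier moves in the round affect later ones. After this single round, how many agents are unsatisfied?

Initially unsatisfied (in order): (1,1), (1,2), (3,4), (4,2), (4,4).
  (1,1) → (5,2).
  (1,2): now satisfied by earlier moves; stays.
  (3,4) → (1,1).
  (4,2): now satisfied by earlier moves; stays.
  (4,4) → (2,1).
Resulting grid:
# # + +
# # + +
# # + .
# + + .
# + + +
All satisfied now.

0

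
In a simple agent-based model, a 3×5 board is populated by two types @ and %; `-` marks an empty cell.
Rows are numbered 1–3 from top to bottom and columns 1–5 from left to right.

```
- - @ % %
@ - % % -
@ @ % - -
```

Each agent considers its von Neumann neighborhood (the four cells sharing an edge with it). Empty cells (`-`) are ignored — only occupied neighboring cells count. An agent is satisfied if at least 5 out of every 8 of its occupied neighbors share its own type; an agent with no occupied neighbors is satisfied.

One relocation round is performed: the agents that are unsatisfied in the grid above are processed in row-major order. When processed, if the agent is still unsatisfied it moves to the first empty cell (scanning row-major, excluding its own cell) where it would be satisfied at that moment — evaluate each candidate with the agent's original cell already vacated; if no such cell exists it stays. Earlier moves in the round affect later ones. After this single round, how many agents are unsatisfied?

Initially unsatisfied (in order): (1,3), (3,2), (3,3).
  (1,3) → (1,1).
  (3,2) → (1,2).
  (3,3): now satisfied by earlier moves; stays.
Resulting grid:
@ @ - % %
@ - % % -
@ - % - -
All satisfied now.

0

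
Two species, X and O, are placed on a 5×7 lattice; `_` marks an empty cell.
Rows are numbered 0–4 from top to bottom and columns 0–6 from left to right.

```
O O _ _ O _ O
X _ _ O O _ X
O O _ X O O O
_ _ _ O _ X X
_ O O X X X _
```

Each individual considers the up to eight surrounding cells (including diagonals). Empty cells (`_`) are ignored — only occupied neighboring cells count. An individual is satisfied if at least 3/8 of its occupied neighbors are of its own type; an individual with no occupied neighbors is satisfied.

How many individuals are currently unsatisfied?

Row 0: (0,0)O 1/2 satisfied · (0,1)O 1/2 satisfied · (0,4)O 2/2 satisfied · (0,6)O 0/1 not
Row 1: (1,0)X 0/4 not · (1,3)O 3/4 satisfied · (1,4)O 4/5 satisfied · (1,6)X 0/3 not
Row 2: (2,0)O 1/2 satisfied · (2,1)O 1/2 satisfied · (2,3)X 0/4 not · (2,4)O 4/6 satisfied · (2,5)O 3/6 satisfied · (2,6)O 1/4 not
Row 3: (3,3)O 2/5 satisfied · (3,5)X 3/6 satisfied · (3,6)X 2/4 satisfied
Row 4: (4,1)O 1/1 satisfied · (4,2)O 2/3 satisfied · (4,3)X 1/3 not · (4,4)X 3/4 satisfied · (4,5)X 3/3 satisfied
Unsatisfied: (0,6), (1,0), (1,6), (2,3), (2,6), (4,3) — 6 in total.

6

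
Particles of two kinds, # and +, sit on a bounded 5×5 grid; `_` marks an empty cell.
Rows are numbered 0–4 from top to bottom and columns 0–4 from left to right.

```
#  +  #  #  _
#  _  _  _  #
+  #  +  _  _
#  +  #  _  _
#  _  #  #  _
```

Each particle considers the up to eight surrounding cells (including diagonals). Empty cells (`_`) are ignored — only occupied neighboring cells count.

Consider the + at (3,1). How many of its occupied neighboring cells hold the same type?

Occupied neighbors of (3,1): (2,0)=+, (2,1)=#, (2,2)=+, (3,0)=#, (3,2)=#, (4,0)=#, (4,2)=#.
Same type (+): 2 of 7.

2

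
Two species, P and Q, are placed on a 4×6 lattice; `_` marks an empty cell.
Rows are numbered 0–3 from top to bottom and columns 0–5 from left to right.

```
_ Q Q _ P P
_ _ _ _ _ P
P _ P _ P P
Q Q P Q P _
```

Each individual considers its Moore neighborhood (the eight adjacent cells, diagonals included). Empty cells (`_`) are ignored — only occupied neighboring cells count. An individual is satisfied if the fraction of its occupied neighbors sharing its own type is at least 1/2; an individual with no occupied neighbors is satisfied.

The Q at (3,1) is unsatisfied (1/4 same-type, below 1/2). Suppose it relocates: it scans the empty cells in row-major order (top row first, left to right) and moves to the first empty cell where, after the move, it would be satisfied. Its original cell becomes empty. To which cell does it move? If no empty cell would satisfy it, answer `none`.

Vacating (3,1). Empty cells in order:
  (0,0): 1/1 same-type → satisfied — stop here.

(0,0)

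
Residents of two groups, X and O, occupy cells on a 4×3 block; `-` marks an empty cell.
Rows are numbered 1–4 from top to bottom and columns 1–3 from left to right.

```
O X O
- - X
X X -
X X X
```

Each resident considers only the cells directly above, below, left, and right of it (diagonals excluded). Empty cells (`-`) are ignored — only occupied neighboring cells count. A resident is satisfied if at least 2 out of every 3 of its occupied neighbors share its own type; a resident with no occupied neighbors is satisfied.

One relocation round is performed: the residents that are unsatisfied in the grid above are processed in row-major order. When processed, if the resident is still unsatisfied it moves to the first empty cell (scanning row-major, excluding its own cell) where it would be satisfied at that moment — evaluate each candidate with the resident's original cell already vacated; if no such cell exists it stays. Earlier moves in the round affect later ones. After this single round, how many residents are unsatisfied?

1

Initially unsatisfied (in order): (1,1), (1,2), (1,3), (2,3).
  (1,1): no empty cell satisfies it; stays.
  (1,2) → (2,2).
  (1,3): no empty cell satisfies it; stays.
  (2,3) → (2,1).
Resulting grid:
O - O
X X -
X X -
X X X
Unsatisfied now: (1,1).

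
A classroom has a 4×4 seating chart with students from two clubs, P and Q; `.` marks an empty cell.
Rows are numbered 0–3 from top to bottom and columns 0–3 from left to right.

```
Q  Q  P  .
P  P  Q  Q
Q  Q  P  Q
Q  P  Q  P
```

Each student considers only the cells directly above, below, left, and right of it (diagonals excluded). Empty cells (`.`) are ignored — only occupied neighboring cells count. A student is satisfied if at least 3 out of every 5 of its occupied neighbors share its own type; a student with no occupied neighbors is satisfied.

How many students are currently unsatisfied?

13

(0,0)Q 1/2 not
(0,1)Q 1/3 not
(0,2)P 0/2 not
(1,0)P 1/3 not
(1,1)P 1/4 not
(1,2)Q 1/4 not
(1,3)Q 2/2 satisfied
(2,0)Q 2/3 satisfied
(2,1)Q 1/4 not
(2,2)P 0/4 not
(2,3)Q 1/3 not
(3,0)Q 1/2 not
(3,1)P 0/3 not
(3,2)Q 0/3 not
(3,3)P 0/2 not
Unsatisfied: (0,0), (0,1), (0,2), (1,0), (1,1), (1,2), (2,1), (2,2), (2,3), (3,0), (3,1), (3,2), (3,3) — 13 in total.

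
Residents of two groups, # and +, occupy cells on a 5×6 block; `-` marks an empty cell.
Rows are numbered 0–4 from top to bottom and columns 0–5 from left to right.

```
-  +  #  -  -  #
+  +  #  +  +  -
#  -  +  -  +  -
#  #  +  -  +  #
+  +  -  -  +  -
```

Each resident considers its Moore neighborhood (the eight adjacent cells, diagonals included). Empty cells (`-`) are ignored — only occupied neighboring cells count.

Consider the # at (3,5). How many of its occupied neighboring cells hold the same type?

0

Occupied neighbors of (3,5): (2,4)=+, (3,4)=+, (4,4)=+.
Same type (#): 0 of 3.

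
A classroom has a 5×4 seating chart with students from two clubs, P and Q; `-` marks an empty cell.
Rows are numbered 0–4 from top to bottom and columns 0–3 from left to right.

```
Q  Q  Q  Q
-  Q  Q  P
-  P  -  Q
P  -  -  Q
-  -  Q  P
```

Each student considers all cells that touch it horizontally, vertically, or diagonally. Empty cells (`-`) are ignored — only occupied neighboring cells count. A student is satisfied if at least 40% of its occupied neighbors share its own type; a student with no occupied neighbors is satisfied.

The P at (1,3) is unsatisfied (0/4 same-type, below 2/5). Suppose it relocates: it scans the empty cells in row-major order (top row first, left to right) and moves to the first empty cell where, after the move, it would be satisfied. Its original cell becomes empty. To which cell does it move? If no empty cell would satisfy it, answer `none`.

(2,0)

Vacating (1,3). Empty cells in order:
  (1,0): 1/4 same-type → still unsatisfied.
  (2,0): 2/3 same-type → satisfied — stop here.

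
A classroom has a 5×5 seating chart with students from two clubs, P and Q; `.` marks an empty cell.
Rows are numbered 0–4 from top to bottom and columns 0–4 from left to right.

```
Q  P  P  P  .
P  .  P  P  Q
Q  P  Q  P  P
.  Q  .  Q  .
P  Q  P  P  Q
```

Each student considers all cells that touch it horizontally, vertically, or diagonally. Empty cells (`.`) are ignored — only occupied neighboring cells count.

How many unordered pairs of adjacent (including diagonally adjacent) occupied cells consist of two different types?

Scan each occupied cell's neighbors to the right and below (and the two forward diagonals) so each pair is counted once.
From row 0: 3 unlike of 11 pairs (running 3/11).
From row 1: 6 unlike of 12 pairs (running 9/23).
From row 2: 6 unlike of 10 pairs (running 15/33).
From row 3: 4 unlike of 6 pairs (running 19/39).
From row 4: 3 unlike of 4 pairs (running 22/43).
Total adjacent occupied pairs: 43; unlike-type pairs: 22.

22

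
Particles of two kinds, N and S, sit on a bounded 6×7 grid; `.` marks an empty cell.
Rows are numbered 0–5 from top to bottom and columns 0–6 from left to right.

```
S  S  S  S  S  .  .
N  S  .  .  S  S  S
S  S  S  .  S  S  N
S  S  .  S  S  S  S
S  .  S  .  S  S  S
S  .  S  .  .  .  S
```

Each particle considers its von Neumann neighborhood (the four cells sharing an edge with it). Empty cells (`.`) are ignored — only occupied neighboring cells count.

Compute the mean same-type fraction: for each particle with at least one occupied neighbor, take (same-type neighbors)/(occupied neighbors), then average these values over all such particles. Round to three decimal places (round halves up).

0.858

(0,0)S 1/2
(0,1)S 3/3
(0,2)S 2/2
(0,3)S 2/2
(0,4)S 2/2
(1,0)N 0/3
(1,1)S 2/3
(1,4)S 3/3
(1,5)S 3/3
(1,6)S 1/2
(2,0)S 2/3
(2,1)S 4/4
(2,2)S 1/1
(2,4)S 3/3
(2,5)S 3/4
(2,6)N 0/3
(3,0)S 3/3
(3,1)S 2/2
(3,3)S 1/1
(3,4)S 4/4
(3,5)S 4/4
(3,6)S 2/3
(4,0)S 2/2
(4,2)S 1/1
(4,4)S 2/2
(4,5)S 3/3
(4,6)S 3/3
(5,0)S 1/1
(5,2)S 1/1
(5,6)S 1/1
Sum over 30 particles: 1/2 + 3/3 + 2/2 + 2/2 + 2/2 + 0/3 + 2/3 + 3/3 + 3/3 + 1/2 + 2/3 + 4/4 + 1/1 + 3/3 + 3/4 + 0/3 + 3/3 + 2/2 + 1/1 + 4/4 + 4/4 + 2/3 + 2/2 + 1/1 + 2/2 + 3/3 + 3/3 + 1/1 + 1/1 + 1/1 = 103/4; mean = 103/4 ÷ 30 = 103/120 = 0.858333… → 0.858.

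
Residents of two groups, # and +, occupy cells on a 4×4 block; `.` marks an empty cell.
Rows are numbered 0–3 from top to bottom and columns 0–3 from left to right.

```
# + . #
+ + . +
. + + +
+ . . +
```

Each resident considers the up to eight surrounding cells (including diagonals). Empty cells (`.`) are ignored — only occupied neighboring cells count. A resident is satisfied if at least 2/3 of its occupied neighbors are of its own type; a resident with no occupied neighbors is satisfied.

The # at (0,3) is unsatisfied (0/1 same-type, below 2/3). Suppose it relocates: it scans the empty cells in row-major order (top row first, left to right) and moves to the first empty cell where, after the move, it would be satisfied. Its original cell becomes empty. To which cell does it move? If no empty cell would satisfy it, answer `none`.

Vacating (0,3). Empty cells in order:
  (0,2): 0/3 same-type → still unsatisfied.
  (1,2): 0/6 same-type → still unsatisfied.
  (2,0): 0/4 same-type → still unsatisfied.
  (3,1): 0/3 same-type → still unsatisfied.
  (3,2): 0/4 same-type → still unsatisfied.

none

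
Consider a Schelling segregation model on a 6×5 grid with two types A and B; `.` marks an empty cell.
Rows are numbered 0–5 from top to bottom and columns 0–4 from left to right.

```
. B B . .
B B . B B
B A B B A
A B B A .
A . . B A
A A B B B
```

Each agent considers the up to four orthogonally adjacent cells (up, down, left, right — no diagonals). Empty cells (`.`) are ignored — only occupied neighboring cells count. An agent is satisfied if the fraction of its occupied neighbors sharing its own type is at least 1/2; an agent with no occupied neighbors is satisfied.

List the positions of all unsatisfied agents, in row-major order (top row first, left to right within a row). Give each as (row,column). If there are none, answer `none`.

(0,1)B 2/2 satisfied
(0,2)B 1/1 satisfied
(1,0)B 2/2 satisfied
(1,1)B 2/3 satisfied
(1,3)B 2/2 satisfied
(1,4)B 1/2 satisfied
(2,0)B 1/3 not
(2,1)A 0/4 not
(2,2)B 2/3 satisfied
(2,3)B 2/4 satisfied
(2,4)A 0/2 not
(3,0)A 1/3 not
(3,1)B 1/3 not
(3,2)B 2/3 satisfied
(3,3)A 0/3 not
(4,0)A 2/2 satisfied
(4,3)B 1/3 not
(4,4)A 0/2 not
(5,0)A 2/2 satisfied
(5,1)A 1/2 satisfied
(5,2)B 1/2 satisfied
(5,3)B 3/3 satisfied
(5,4)B 1/2 satisfied

(2,0), (2,1), (2,4), (3,0), (3,1), (3,3), (4,3), (4,4)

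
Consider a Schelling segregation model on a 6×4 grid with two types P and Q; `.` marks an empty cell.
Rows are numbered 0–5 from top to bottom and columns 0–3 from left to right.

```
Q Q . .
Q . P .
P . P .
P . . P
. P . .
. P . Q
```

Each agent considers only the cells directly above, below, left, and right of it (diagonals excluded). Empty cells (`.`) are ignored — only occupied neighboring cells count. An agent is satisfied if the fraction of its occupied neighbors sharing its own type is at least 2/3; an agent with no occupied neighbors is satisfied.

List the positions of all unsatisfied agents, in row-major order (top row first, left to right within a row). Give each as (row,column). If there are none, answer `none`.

(0,0)Q 2/2 ✓
(0,1)Q 1/1 ✓
(1,0)Q 1/2 ✗
(1,2)P 1/1 ✓
(2,0)P 1/2 ✗
(2,2)P 1/1 ✓
(3,0)P 1/1 ✓
(3,3)P 0/0 ✓
(4,1)P 1/1 ✓
(5,1)P 1/1 ✓
(5,3)Q 0/0 ✓

(1,0), (2,0)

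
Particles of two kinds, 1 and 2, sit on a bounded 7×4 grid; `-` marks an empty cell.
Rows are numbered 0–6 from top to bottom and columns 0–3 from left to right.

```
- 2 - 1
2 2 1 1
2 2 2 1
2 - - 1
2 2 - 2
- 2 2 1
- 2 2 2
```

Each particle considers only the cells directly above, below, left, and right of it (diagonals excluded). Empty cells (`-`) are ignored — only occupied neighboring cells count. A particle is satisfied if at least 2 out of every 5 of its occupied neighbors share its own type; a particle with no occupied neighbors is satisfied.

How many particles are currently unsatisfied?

(0,1)2 1/1 ✓
(0,3)1 1/1 ✓
(1,0)2 2/2 ✓
(1,1)2 3/4 ✓
(1,2)1 1/3 ✗
(1,3)1 3/3 ✓
(2,0)2 3/3 ✓
(2,1)2 3/3 ✓
(2,2)2 1/3 ✗
(2,3)1 2/3 ✓
(3,0)2 2/2 ✓
(3,3)1 1/2 ✓
(4,0)2 2/2 ✓
(4,1)2 2/2 ✓
(4,3)2 0/2 ✗
(5,1)2 3/3 ✓
(5,2)2 2/3 ✓
(5,3)1 0/3 ✗
(6,1)2 2/2 ✓
(6,2)2 3/3 ✓
(6,3)2 1/2 ✓
Unsatisfied: (1,2), (2,2), (4,3), (5,3) — 4 in total.

4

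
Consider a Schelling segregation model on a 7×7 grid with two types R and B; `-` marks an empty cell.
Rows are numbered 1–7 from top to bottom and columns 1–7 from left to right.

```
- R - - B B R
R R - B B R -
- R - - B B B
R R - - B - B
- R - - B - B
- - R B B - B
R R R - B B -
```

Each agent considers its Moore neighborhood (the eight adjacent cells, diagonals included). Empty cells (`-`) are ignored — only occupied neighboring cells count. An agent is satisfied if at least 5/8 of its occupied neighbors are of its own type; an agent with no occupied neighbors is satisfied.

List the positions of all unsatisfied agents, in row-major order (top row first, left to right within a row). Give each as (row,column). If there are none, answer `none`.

(1,6), (1,7), (2,6), (6,4)

(1,2)R 2/2 ✓
(1,5)B 3/4 ✓
(1,6)B 2/4 ✗
(1,7)R 1/2 ✗
(2,1)R 3/3 ✓
(2,2)R 3/3 ✓
(2,4)B 3/3 ✓
(2,5)B 5/6 ✓
(2,6)R 1/7 ✗
(3,2)R 4/4 ✓
(3,5)B 4/5 ✓
(3,6)B 5/6 ✓
(3,7)B 2/3 ✓
(4,1)R 3/3 ✓
(4,2)R 3/3 ✓
(4,5)B 3/3 ✓
(4,7)B 3/3 ✓
(5,2)R 3/3 ✓
(5,5)B 3/3 ✓
(5,7)B 2/2 ✓
(6,3)R 3/4 ✓
(6,4)B 3/5 ✗
(6,5)B 4/4 ✓
(6,7)B 2/2 ✓
(7,1)R 1/1 ✓
(7,2)R 3/3 ✓
(7,3)R 2/3 ✓
(7,5)B 3/3 ✓
(7,6)B 3/3 ✓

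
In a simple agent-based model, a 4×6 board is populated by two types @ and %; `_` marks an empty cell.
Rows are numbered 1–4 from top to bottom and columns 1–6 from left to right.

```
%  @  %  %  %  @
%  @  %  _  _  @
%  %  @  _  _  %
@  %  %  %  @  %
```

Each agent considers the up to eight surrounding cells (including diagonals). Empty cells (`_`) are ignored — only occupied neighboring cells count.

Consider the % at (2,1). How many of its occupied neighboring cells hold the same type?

3

Occupied neighbors of (2,1): (1,1)=%, (1,2)=@, (2,2)=@, (3,1)=%, (3,2)=%.
Same type (%): 3 of 5.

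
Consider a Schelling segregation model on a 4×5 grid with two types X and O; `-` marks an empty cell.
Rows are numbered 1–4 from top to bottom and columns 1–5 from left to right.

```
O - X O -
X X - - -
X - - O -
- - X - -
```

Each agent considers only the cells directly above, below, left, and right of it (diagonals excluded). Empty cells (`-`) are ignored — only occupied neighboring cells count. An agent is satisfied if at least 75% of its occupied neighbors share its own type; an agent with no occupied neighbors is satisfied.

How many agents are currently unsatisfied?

4

(1,1)O 0/1 unhappy
(1,3)X 0/1 unhappy
(1,4)O 0/1 unhappy
(2,1)X 2/3 unhappy
(2,2)X 1/1 ok
(3,1)X 1/1 ok
(3,4)O 0/0 ok
(4,3)X 0/0 ok
Unsatisfied: (1,1), (1,3), (1,4), (2,1) — 4 in total.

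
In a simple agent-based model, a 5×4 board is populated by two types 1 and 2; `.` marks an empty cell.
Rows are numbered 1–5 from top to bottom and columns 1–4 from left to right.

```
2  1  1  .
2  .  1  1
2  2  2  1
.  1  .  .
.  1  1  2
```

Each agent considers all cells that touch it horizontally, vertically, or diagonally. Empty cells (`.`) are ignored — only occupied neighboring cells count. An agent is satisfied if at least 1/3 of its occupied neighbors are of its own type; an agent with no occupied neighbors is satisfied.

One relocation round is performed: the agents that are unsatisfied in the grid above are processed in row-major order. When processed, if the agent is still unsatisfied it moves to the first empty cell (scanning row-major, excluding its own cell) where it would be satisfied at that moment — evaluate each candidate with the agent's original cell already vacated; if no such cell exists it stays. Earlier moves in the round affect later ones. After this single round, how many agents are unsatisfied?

Initially unsatisfied (in order): (3,3), (5,4).
  (3,3) → (2,2).
  (5,4) → (3,3).
Resulting grid:
2 1 1 .
2 2 1 1
2 2 2 1
. 1 . .
. 1 1 .
All satisfied now.

0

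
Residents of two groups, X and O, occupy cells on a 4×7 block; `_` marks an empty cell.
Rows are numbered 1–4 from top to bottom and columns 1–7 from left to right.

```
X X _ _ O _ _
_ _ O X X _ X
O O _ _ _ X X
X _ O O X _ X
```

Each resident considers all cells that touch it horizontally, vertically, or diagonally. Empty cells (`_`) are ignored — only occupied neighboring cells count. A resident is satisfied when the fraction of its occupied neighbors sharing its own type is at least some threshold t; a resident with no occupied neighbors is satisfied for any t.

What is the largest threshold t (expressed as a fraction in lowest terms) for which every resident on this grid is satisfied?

0/1

Row 1: (1,1)X 1/1 · (1,2)X 1/2 · (1,5)O 0/2
Row 2: (2,3)O 1/3 · (2,4)X 1/3 · (2,5)X 2/3 · (2,7)X 2/2
Row 3: (3,1)O 1/2 · (3,2)O 3/4 · (3,6)X 5/5 · (3,7)X 3/3
Row 4: (4,1)X 0/2 · (4,3)O 2/2 · (4,4)O 1/2 · (4,5)X 1/2 · (4,7)X 2/2
The smallest same-type fraction is 0/2 at (1,5), which reduces to 0/1. Any threshold above that leaves this resident unsatisfied.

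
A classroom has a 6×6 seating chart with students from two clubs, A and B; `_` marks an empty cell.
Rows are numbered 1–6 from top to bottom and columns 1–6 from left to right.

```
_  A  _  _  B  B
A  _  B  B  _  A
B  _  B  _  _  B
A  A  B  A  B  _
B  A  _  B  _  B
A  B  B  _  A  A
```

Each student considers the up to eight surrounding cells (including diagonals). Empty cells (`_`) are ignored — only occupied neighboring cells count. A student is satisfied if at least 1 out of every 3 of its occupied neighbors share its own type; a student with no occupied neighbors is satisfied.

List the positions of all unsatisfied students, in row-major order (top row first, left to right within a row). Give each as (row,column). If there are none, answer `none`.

(2,6), (3,1), (4,4), (5,1)

Row 1: (1,2)A 1/2 ok · (1,5)B 2/3 ok · (1,6)B 1/2 ok
Row 2: (2,1)A 1/2 ok · (2,3)B 2/3 ok · (2,4)B 3/3 ok · (2,6)A 0/3 unhappy
Row 3: (3,1)B 0/3 unhappy · (3,3)B 3/5 ok · (3,6)B 1/2 ok
Row 4: (4,1)A 2/4 ok · (4,2)A 2/6 ok · (4,3)B 2/5 ok · (4,4)A 0/4 unhappy · (4,5)B 3/4 ok
Row 5: (5,1)B 1/5 unhappy · (5,2)A 3/7 ok · (5,4)B 3/5 ok · (5,6)B 1/3 ok
Row 6: (6,1)A 1/3 ok · (6,2)B 2/4 ok · (6,3)B 2/3 ok · (6,5)A 1/3 ok · (6,6)A 1/2 ok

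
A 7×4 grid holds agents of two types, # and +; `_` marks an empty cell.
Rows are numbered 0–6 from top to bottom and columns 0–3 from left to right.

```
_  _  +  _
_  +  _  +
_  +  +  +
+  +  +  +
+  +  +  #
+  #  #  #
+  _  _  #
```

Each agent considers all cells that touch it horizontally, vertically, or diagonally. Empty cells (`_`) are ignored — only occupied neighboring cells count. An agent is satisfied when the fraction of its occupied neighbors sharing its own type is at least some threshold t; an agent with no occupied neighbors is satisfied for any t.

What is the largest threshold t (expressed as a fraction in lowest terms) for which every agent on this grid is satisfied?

1/6

(0,2)+ 2/2
(1,1)+ 3/3
(1,3)+ 3/3
(2,1)+ 5/5
(2,2)+ 7/7
(2,3)+ 4/4
(3,0)+ 4/4
(3,1)+ 7/7
(3,2)+ 7/8
(3,3)+ 4/5
(4,0)+ 4/5
(4,1)+ 6/8
(4,2)+ 4/8
(4,3)# 2/5
(5,0)+ 3/4
(5,1)# 1/6
(5,2)# 4/6
(5,3)# 3/4
(6,0)+ 1/2
(6,3)# 2/2
The smallest same-type fraction is 1/6 at (5,1), which reduces to 1/6. Any threshold above that leaves this agent unsatisfied.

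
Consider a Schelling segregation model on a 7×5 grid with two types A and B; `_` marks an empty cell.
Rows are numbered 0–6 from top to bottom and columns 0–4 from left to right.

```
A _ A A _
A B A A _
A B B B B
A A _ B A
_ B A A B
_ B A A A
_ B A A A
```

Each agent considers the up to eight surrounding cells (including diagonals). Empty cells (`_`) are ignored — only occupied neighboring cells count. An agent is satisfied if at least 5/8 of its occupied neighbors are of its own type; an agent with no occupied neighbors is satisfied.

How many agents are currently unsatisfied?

Row 0: (0,0)A 1/2 unhappy · (0,2)A 3/4 ok · (0,3)A 3/3 ok
Row 1: (1,0)A 2/4 unhappy · (1,1)B 2/7 unhappy · (1,2)A 3/7 unhappy · (1,3)A 3/6 unhappy
Row 2: (2,0)A 3/5 unhappy · (2,1)B 2/7 unhappy · (2,2)B 4/7 unhappy · (2,3)B 3/6 unhappy · (2,4)B 2/4 unhappy
Row 3: (3,0)A 2/4 unhappy · (3,1)A 3/6 unhappy · (3,3)B 4/7 unhappy · (3,4)A 1/5 unhappy
Row 4: (4,1)B 1/5 unhappy · (4,2)A 4/7 unhappy · (4,3)A 5/7 ok · (4,4)B 1/5 unhappy
Row 5: (5,1)B 2/5 unhappy · (5,2)A 5/8 ok · (5,3)A 7/8 ok · (5,4)A 4/5 ok
Row 6: (6,1)B 1/3 unhappy · (6,2)A 3/5 unhappy · (6,3)A 5/5 ok · (6,4)A 3/3 ok
Unsatisfied: (0,0), (1,0), (1,1), (1,2), (1,3), (2,0), (2,1), (2,2), (2,3), (2,4), (3,0), (3,1), (3,3), (3,4), (4,1), (4,2), (4,4), (5,1), (6,1), (6,2) — 20 in total.

20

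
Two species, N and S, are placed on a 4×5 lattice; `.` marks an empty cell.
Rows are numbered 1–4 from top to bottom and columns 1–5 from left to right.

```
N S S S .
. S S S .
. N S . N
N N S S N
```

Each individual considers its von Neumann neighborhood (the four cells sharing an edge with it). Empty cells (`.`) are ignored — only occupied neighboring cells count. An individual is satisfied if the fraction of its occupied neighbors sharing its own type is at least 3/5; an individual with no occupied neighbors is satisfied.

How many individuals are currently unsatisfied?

4

Row 1: (1,1)N 0/1 unhappy · (1,2)S 2/3 ok · (1,3)S 3/3 ok · (1,4)S 2/2 ok
Row 2: (2,2)S 2/3 ok · (2,3)S 4/4 ok · (2,4)S 2/2 ok
Row 3: (3,2)N 1/3 unhappy · (3,3)S 2/3 ok · (3,5)N 1/1 ok
Row 4: (4,1)N 1/1 ok · (4,2)N 2/3 ok · (4,3)S 2/3 ok · (4,4)S 1/2 unhappy · (4,5)N 1/2 unhappy
Unsatisfied: (1,1), (3,2), (4,4), (4,5) — 4 in total.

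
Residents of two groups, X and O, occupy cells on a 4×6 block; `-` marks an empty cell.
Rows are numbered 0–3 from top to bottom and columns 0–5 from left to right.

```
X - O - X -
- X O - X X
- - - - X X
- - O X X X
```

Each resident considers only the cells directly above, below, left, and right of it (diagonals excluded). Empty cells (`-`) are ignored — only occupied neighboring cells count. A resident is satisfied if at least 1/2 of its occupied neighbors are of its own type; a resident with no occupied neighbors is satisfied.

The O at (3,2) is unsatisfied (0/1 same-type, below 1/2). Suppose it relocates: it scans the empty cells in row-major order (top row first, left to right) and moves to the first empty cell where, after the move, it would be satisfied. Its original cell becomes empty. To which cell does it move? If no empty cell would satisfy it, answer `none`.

(0,3)

Vacating (3,2). Empty cells in order:
  (0,1): 1/3 same-type → still unsatisfied.
  (0,3): 1/2 same-type → satisfied — stop here.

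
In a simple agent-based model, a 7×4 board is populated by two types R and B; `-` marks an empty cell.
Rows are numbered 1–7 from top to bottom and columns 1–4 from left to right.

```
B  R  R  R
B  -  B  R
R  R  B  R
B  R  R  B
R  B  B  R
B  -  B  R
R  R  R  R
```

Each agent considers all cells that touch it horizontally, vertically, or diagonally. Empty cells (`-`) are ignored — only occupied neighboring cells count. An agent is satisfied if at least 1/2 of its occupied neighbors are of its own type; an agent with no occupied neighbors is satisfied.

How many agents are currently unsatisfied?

13

Row 1: (1,1)B 1/2 ✓ · (1,2)R 1/4 ✗ · (1,3)R 3/4 ✓ · (1,4)R 2/3 ✓
Row 2: (2,1)B 1/4 ✗ · (2,3)B 1/7 ✗ · (2,4)R 3/5 ✓
Row 3: (3,1)R 2/4 ✓ · (3,2)R 3/7 ✗ · (3,3)B 2/7 ✗ · (3,4)R 2/5 ✗
Row 4: (4,1)B 1/5 ✗ · (4,2)R 4/8 ✓ · (4,3)R 4/8 ✓ · (4,4)B 2/5 ✗
Row 5: (5,1)R 1/4 ✗ · (5,2)B 4/7 ✓ · (5,3)B 3/7 ✗ · (5,4)R 2/5 ✗
Row 6: (6,1)B 1/4 ✗ · (6,3)B 2/7 ✗ · (6,4)R 3/5 ✓
Row 7: (7,1)R 1/2 ✓ · (7,2)R 2/4 ✓ · (7,3)R 3/4 ✓ · (7,4)R 2/3 ✓
Unsatisfied: (1,2), (2,1), (2,3), (3,2), (3,3), (3,4), (4,1), (4,4), (5,1), (5,3), (5,4), (6,1), (6,3) — 13 in total.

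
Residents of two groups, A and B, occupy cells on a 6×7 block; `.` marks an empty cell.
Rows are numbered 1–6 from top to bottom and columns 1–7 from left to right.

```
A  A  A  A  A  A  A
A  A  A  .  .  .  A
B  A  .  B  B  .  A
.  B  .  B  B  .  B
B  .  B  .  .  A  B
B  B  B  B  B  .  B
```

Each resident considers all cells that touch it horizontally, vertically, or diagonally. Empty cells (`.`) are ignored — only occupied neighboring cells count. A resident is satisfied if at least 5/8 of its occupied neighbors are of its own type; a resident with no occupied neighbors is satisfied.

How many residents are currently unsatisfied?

7

Row 1: (1,1)A 3/3 ✓ · (1,2)A 5/5 ✓ · (1,3)A 4/4 ✓ · (1,4)A 3/3 ✓ · (1,5)A 2/2 ✓ · (1,6)A 3/3 ✓ · (1,7)A 2/2 ✓
Row 2: (2,1)A 4/5 ✓ · (2,2)A 6/7 ✓ · (2,3)A 5/6 ✓ · (2,7)A 3/3 ✓
Row 3: (3,1)B 1/4 ✗ · (3,2)A 3/5 ✗ · (3,4)B 3/4 ✓ · (3,5)B 3/3 ✓ · (3,7)A 1/2 ✗
Row 4: (4,2)B 3/4 ✓ · (4,4)B 4/4 ✓ · (4,5)B 3/4 ✓ · (4,7)B 1/3 ✗
Row 5: (5,1)B 3/3 ✓ · (5,3)B 5/5 ✓ · (5,6)A 0/5 ✗ · (5,7)B 2/3 ✓
Row 6: (6,1)B 2/2 ✓ · (6,2)B 4/4 ✓ · (6,3)B 3/3 ✓ · (6,4)B 3/3 ✓ · (6,5)B 1/2 ✗ · (6,7)B 1/2 ✗
Unsatisfied: (3,1), (3,2), (3,7), (4,7), (5,6), (6,5), (6,7) — 7 in total.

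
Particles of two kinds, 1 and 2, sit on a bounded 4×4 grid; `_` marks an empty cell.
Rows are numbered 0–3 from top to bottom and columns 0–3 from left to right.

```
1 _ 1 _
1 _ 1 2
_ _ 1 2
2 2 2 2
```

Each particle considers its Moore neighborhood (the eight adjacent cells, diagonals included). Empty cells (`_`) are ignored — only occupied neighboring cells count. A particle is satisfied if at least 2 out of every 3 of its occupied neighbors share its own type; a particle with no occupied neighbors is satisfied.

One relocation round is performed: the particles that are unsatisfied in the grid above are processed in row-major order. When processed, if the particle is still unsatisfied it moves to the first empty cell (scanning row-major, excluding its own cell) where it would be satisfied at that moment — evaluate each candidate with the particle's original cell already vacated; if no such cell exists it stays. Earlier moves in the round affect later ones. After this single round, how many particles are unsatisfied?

1

Initially unsatisfied (in order): (0,2), (1,2), (1,3), (2,2), (2,3).
  (0,2) → (0,1).
  (1,2) → (1,1).
  (1,3) → (0,3).
  (2,2) → (0,2).
  (2,3): now satisfied by earlier moves; stays.
Resulting grid:
1 1 1 2
1 1 _ _
_ _ _ 2
2 2 2 2
Unsatisfied now: (0,3).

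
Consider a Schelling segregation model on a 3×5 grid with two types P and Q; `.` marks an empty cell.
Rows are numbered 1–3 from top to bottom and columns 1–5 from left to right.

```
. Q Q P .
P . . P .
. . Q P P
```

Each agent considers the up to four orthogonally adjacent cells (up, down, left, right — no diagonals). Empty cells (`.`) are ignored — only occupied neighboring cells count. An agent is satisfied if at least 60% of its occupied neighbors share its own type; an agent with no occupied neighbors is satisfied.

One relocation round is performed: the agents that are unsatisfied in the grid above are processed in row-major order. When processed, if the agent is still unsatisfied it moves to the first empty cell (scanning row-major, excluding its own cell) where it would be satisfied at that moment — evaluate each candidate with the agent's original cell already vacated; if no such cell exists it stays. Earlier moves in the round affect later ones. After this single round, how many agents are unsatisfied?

1

Initially unsatisfied (in order): (1,3), (1,4), (3,3).
  (1,3) → (3,2).
  (1,4): now satisfied by earlier moves; stays.
  (3,3) → (2,2).
Resulting grid:
. Q . P .
P Q . P .
. Q . P P
Unsatisfied now: (2,1).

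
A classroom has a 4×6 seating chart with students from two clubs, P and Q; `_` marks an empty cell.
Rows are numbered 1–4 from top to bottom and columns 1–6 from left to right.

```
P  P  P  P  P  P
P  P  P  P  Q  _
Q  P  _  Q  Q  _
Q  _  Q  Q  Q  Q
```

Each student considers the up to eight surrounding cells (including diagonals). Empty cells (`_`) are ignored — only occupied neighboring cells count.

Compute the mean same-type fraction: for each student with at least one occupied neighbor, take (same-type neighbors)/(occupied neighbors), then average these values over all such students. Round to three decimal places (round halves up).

0.747

Row 1: (1,1)P 3/3 · (1,2)P 5/5 · (1,3)P 5/5 · (1,4)P 4/5 · (1,5)P 3/4 · (1,6)P 1/2
Row 2: (2,1)P 4/5 · (2,2)P 6/7 · (2,3)P 6/7 · (2,4)P 4/7 · (2,5)Q 2/6
Row 3: (3,1)Q 1/4 · (3,2)P 3/6 · (3,4)Q 5/7 · (3,5)Q 5/6
Row 4: (4,1)Q 1/2 · (4,3)Q 2/3 · (4,4)Q 4/4 · (4,5)Q 4/4 · (4,6)Q 2/2
Sum over 20 students: 3/3 + 5/5 + 5/5 + 4/5 + 3/4 + 1/2 + 4/5 + 6/7 + 6/7 + 4/7 + 2/6 + 1/4 + 3/6 + 5/7 + 5/6 + 1/2 + 2/3 + 4/4 + 4/4 + 2/2 = 224/15; mean = 224/15 ÷ 20 = 56/75 = 0.746666… → 0.747.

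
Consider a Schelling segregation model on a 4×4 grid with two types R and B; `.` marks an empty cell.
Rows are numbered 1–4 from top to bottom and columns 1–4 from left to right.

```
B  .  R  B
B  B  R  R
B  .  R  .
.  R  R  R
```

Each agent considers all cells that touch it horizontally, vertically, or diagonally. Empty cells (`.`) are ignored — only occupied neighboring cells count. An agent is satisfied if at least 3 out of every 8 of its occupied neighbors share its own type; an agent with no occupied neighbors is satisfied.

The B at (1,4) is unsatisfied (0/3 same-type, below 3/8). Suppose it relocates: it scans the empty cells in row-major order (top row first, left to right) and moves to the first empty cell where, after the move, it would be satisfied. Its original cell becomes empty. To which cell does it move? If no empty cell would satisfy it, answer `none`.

(1,2)

Vacating (1,4). Empty cells in order:
  (1,2): 3/5 same-type → satisfied — stop here.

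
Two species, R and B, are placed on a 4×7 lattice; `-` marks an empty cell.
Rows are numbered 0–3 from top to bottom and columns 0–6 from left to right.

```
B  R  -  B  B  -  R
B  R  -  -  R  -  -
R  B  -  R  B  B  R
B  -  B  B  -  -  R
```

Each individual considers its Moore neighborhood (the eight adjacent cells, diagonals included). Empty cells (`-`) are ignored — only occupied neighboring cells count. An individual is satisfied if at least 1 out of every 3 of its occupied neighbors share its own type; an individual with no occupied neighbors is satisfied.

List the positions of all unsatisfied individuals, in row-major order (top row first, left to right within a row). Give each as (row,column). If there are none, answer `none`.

Row 0: (0,0)B 1/3 ✓ · (0,1)R 1/3 ✓ · (0,3)B 1/2 ✓ · (0,4)B 1/2 ✓ · (0,6)R 0/0 ✓
Row 1: (1,0)B 2/5 ✓ · (1,1)R 2/5 ✓ · (1,4)R 1/5 ✗
Row 2: (2,0)R 1/4 ✗ · (2,1)B 3/5 ✓ · (2,3)R 1/4 ✗ · (2,4)B 2/4 ✓ · (2,5)B 1/4 ✗ · (2,6)R 1/2 ✓
Row 3: (3,0)B 1/2 ✓ · (3,2)B 2/3 ✓ · (3,3)B 2/3 ✓ · (3,6)R 1/2 ✓

(1,4), (2,0), (2,3), (2,5)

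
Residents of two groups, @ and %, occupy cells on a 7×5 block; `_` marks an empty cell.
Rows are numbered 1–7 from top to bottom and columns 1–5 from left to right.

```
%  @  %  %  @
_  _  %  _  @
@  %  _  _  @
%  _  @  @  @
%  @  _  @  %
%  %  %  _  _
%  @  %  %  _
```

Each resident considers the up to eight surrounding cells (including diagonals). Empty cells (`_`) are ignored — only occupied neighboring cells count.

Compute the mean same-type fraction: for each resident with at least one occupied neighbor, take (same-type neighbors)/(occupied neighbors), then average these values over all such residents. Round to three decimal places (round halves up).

(1,1)% 0/1
(1,2)@ 0/3
(1,3)% 2/3
(1,4)% 2/4
(1,5)@ 1/2
(2,3)% 3/4
(2,5)@ 2/3
(3,1)@ 0/2
(3,2)% 2/4
(3,5)@ 3/3
(4,1)% 2/4
(4,3)@ 3/4
(4,4)@ 4/5
(4,5)@ 3/4
(5,1)% 3/4
(5,2)@ 1/6
(5,4)@ 3/5
(5,5)% 0/3
(6,1)% 3/5
(6,2)% 5/7
(6,3)% 3/6
(7,1)% 2/3
(7,2)@ 0/5
(7,3)% 3/4
(7,4)% 2/2
Sum over 25 residents: 0/1 + 0/3 + 2/3 + 2/4 + 1/2 + 3/4 + 2/3 + 0/2 + 2/4 + 3/3 + 2/4 + 3/4 + 4/5 + 3/4 + 3/4 + 1/6 + 3/5 + 0/3 + 3/5 + 5/7 + 3/6 + 2/3 + 0/5 + 3/4 + 2/2 = 1103/84; mean = 1103/84 ÷ 25 = 1103/2100 = 0.525238… → 0.525.

0.525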